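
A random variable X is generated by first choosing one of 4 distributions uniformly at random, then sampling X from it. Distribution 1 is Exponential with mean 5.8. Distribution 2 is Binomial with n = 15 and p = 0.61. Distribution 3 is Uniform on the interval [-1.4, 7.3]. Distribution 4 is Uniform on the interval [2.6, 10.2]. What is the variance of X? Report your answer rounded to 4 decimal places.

16.9330

Per component, 1: μ=5.8, E[X²]=67.28; 2: μ=9.15, E[X²]=87.291; 3: μ=2.95, E[X²]=15.01; 4: μ=6.4, E[X²]=45.7733.
E[X] = 0.25·5.8 + 0.25·9.15 + 0.25·2.95 + 0.25·6.4 = 6.075.
E[X²] = 0.25·67.28 + 0.25·87.291 + 0.25·15.01 + 0.25·45.7733 = 53.8386.
Var(X) = E[X²] − (E[X])² = 53.8386 − 36.9056 = 16.933.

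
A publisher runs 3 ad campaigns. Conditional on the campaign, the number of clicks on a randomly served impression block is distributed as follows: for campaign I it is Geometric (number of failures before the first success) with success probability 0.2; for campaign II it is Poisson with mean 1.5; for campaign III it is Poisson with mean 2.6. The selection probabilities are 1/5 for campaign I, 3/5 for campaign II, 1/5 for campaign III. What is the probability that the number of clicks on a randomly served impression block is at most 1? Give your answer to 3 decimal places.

Conditional on each campaign, P(X ≤ 1): I: 0.36; II: 0.557825; III: 0.267385.
By total probability, P(X ≤ 1) = 0.2·0.36 + 0.6·0.557825 + 0.2·0.267385 = 0.460172.

0.460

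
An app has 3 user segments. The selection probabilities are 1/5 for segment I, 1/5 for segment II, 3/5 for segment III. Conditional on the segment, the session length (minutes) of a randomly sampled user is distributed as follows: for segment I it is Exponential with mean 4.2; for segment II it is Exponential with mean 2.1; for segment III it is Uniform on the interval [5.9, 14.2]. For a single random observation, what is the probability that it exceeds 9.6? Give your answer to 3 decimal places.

Conditional on each segment, P(X > 9.6): I: 0.101701; II: 0.0103432; III: 0.554217.
By total probability, P(X > 9.6) = 0.2·0.101701 + 0.2·0.0103432 + 0.6·0.554217 = 0.354939.

0.355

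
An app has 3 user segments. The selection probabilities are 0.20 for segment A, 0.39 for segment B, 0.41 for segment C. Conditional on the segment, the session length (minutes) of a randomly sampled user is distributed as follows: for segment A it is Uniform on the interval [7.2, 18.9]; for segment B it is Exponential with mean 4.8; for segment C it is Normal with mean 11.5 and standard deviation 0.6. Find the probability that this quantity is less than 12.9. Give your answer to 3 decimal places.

0.867

Conditional on each segment, P(X < 12.9): A: 0.487179; B: 0.931949; C: 0.990185.
By total probability, P(X < 12.9) = 0.2·0.487179 + 0.39·0.931949 + 0.41·0.990185 = 0.866872.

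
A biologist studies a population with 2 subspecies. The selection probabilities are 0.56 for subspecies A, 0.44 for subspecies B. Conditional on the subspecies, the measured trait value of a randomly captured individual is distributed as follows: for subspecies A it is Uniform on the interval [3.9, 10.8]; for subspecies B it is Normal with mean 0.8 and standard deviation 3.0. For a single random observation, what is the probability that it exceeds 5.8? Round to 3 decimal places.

Conditional on each subspecies, P(X > 5.8): A: 0.724638; B: 0.0477904.
By total probability, P(X > 5.8) = 0.56·0.724638 + 0.44·0.0477904 = 0.426825.

0.427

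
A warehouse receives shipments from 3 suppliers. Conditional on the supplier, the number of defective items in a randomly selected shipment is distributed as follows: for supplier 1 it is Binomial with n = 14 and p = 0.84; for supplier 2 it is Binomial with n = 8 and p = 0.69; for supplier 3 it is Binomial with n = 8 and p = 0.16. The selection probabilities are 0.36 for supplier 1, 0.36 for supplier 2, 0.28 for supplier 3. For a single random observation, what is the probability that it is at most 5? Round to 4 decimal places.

0.4504

Conditional on each supplier, P(X ≤ 5): 1: 6.34139e-05; 2: 0.473564; 3: 0.99965.
By total probability, P(X ≤ 5) = 0.36·6.34139e-05 + 0.36·0.473564 + 0.28·0.99965 = 0.450408.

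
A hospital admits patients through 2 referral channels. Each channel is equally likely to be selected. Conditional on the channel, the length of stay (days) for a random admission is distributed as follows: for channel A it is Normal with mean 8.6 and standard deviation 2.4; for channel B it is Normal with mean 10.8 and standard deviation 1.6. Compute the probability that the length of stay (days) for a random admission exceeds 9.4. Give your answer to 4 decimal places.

Conditional on each channel, P(X > 9.4): A: 0.369441; B: 0.809213.
By total probability, P(X > 9.4) = 0.5·0.369441 + 0.5·0.809213 = 0.589327.

0.5893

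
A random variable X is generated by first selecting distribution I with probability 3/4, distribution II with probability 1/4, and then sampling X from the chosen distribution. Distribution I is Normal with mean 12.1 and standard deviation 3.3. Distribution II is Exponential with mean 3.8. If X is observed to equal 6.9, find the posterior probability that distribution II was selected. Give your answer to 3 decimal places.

Likelihoods f(6.9 | ·): I: 0.0349315; II: 0.0428183.
Posterior ∝ prior × likelihood. Numerator for II: 0.25·0.0428183 = 0.0107046.
Normalizing constant: 0.75·0.0349315 + 0.25·0.0428183 = 0.0369032.
P(II | observation) = 0.0107046 / 0.0369032 = 0.290072.

0.290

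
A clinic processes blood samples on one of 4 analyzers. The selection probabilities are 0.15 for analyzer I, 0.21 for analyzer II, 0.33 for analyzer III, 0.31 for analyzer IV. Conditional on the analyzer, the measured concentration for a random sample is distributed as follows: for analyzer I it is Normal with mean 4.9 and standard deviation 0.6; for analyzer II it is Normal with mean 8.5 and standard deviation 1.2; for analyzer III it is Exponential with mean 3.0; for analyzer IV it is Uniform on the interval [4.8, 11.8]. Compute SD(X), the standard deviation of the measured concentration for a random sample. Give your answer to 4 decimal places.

Per component, I: μ=4.9, E[X²]=24.37; II: μ=8.5, E[X²]=73.69; III: μ=3, E[X²]=18; IV: μ=8.3, E[X²]=72.9733.
E[X] = 0.15·4.9 + 0.21·8.5 + 0.33·3 + 0.31·8.3 = 6.083.
E[X²] = 0.15·24.37 + 0.21·73.69 + 0.33·18 + 0.31·72.9733 = 47.6921.
Var(X) = E[X²] − (E[X])² = 47.6921 − 37.0029 = 10.6892.
SD(X) = √10.6892 = 3.26944.

3.2694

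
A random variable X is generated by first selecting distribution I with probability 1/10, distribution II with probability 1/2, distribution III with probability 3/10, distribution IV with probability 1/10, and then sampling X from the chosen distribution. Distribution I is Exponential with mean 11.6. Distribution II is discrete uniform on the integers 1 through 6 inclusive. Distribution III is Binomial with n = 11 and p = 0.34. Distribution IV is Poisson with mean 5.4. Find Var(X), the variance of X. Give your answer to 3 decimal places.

Per component, I: μ=11.6, E[X²]=269.12; II: μ=3.5, E[X²]=15.1667; III: μ=3.74, E[X²]=16.456; IV: μ=5.4, E[X²]=34.56.
E[X] = 0.1·11.6 + 0.5·3.5 + 0.3·3.74 + 0.1·5.4 = 4.572.
E[X²] = 0.1·269.12 + 0.5·15.1667 + 0.3·16.456 + 0.1·34.56 = 42.8881.
Var(X) = E[X²] − (E[X])² = 42.8881 − 20.9032 = 21.9849.

21.985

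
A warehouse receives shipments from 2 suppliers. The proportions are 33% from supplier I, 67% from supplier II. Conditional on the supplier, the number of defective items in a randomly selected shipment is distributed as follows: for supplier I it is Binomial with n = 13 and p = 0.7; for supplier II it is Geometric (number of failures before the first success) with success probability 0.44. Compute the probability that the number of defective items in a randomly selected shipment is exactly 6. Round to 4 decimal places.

Conditional on each supplier, P(X = 6): I: 0.0441524; II: 0.01357.
By total probability, P(X = 6) = 0.33·0.0441524 + 0.67·0.01357 = 0.0236622.

0.0237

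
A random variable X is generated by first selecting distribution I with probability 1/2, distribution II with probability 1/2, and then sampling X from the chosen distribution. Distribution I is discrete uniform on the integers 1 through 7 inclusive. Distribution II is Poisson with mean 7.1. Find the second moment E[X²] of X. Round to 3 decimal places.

For each component E[X²] = Var + (mean)², giving I: 20; II: 57.51.
Overall E[X²] = 0.5·20 + 0.5·57.51 = 38.755.

38.755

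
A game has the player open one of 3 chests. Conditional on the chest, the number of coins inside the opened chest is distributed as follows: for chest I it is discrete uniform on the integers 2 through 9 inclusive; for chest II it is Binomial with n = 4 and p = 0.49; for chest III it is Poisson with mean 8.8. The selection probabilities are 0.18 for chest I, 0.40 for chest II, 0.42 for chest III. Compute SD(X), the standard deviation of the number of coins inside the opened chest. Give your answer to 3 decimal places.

Per component, I: μ=5.5, E[X²]=35.5; II: μ=1.96, E[X²]=4.8412; III: μ=8.8, E[X²]=86.24.
E[X] = 0.18·5.5 + 0.4·1.96 + 0.42·8.8 = 5.47.
E[X²] = 0.18·35.5 + 0.4·4.8412 + 0.42·86.24 = 44.5473.
Var(X) = E[X²] − (E[X])² = 44.5473 − 29.9209 = 14.6264.
SD(X) = √14.6264 = 3.82445.

3.824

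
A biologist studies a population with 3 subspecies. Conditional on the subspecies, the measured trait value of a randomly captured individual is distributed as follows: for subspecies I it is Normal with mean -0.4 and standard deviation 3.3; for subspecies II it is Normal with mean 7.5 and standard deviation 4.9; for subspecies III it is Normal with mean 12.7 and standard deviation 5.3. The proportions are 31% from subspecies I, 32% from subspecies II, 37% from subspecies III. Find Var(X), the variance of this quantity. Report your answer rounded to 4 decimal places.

50.5287

Per component, I: μ=-0.4, E[X²]=11.05; II: μ=7.5, E[X²]=80.26; III: μ=12.7, E[X²]=189.38.
E[X] = 0.31·-0.4 + 0.32·7.5 + 0.37·12.7 = 6.975.
E[X²] = 0.31·11.05 + 0.32·80.26 + 0.37·189.38 = 99.1793.
Var(X) = E[X²] − (E[X])² = 99.1793 − 48.6506 = 50.5287.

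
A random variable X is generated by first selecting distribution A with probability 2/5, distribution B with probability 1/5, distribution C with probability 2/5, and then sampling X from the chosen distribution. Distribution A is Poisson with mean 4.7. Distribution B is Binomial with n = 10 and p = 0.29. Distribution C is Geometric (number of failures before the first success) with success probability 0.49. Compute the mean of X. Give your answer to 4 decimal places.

2.8763

Component means — A: 4.7; B: 2.9; C: 1.04082.
E[X] = 0.4·4.7 + 0.2·2.9 + 0.4·1.04082 = 2.87633.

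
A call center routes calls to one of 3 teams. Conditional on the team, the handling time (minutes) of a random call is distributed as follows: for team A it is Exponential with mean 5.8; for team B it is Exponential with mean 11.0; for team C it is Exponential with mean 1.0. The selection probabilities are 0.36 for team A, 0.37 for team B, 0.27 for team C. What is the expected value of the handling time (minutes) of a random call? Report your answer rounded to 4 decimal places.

6.4280

Component means — A: 5.8; B: 11; C: 1.
E[X] = 0.36·5.8 + 0.37·11 + 0.27·1 = 6.428.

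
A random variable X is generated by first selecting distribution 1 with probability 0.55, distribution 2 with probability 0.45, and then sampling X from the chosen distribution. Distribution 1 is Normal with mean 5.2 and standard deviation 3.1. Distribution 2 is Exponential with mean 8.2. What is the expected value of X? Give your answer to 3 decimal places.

Component means — 1: 5.2; 2: 8.2.
E[X] = 0.55·5.2 + 0.45·8.2 = 6.55.

6.550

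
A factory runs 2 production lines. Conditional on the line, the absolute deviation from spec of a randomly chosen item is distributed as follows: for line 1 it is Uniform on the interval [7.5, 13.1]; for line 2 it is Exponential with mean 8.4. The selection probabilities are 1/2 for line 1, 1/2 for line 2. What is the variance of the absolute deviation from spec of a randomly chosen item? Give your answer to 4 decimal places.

37.4892

Per component, 1: μ=10.3, E[X²]=108.703; 2: μ=8.4, E[X²]=141.12.
E[X] = 0.5·10.3 + 0.5·8.4 = 9.35.
E[X²] = 0.5·108.703 + 0.5·141.12 = 124.912.
Var(X) = E[X²] − (E[X])² = 124.912 − 87.4225 = 37.4892.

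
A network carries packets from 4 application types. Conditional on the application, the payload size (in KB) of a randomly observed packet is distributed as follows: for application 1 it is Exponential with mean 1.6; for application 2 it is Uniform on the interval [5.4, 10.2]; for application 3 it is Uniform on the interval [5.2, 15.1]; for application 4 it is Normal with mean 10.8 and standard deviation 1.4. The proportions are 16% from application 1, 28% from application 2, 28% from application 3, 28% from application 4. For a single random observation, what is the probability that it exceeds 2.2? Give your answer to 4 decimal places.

Conditional on each application, P(X > 2.2): 1: 0.25284; 2: 1; 3: 1; 4: 1.
By total probability, P(X > 2.2) = 0.16·0.25284 + 0.28·1 + 0.28·1 + 0.28·1 = 0.880454.

0.8805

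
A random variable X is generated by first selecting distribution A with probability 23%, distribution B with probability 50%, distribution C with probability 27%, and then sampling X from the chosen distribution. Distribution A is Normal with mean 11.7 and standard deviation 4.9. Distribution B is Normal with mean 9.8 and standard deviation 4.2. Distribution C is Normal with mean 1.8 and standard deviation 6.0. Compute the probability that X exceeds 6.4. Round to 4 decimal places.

0.6532

Conditional on each component, P(X > 6.4): A: 0.860292; B: 0.790893; C: 0.22164.
By total probability, P(X > 6.4) = 0.23·0.860292 + 0.5·0.790893 + 0.27·0.22164 = 0.653156.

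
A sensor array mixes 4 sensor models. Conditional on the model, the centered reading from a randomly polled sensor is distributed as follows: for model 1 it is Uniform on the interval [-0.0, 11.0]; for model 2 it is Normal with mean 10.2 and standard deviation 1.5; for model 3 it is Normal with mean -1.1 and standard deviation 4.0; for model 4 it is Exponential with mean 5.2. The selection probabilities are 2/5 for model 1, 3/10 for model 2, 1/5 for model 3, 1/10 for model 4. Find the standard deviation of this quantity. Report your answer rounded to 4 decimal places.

5.0948

Per component, 1: μ=5.5, E[X²]=40.3333; 2: μ=10.2, E[X²]=106.29; 3: μ=-1.1, E[X²]=17.21; 4: μ=5.2, E[X²]=54.08.
E[X] = 0.4·5.5 + 0.3·10.2 + 0.2·-1.1 + 0.1·5.2 = 5.56.
E[X²] = 0.4·40.3333 + 0.3·106.29 + 0.2·17.21 + 0.1·54.08 = 56.8703.
Var(X) = E[X²] − (E[X])² = 56.8703 − 30.9136 = 25.9567.
SD(X) = √25.9567 = 5.09478.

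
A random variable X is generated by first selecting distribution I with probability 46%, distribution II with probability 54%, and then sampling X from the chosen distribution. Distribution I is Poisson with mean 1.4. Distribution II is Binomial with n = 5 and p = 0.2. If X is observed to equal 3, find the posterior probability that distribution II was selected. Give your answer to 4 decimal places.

0.3477

Likelihoods P(X=3 | ·): I: 0.112777; II: 0.0512.
Posterior ∝ prior × likelihood. Numerator for II: 0.54·0.0512 = 0.027648.
Normalizing constant: 0.46·0.112777 + 0.54·0.0512 = 0.0795254.
P(II | observation) = 0.027648 / 0.0795254 = 0.347662.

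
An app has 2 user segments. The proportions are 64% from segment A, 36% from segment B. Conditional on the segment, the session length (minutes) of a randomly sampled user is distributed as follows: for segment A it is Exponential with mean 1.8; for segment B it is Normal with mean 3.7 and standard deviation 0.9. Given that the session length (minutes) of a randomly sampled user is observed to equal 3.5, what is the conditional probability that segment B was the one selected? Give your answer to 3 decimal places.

0.754

Likelihoods f(3.5 | ·): A: 0.0794815; B: 0.432458.
Posterior ∝ prior × likelihood. Numerator for B: 0.36·0.432458 = 0.155685.
Normalizing constant: 0.64·0.0794815 + 0.36·0.432458 = 0.206553.
P(B | observation) = 0.155685 / 0.206553 = 0.753728.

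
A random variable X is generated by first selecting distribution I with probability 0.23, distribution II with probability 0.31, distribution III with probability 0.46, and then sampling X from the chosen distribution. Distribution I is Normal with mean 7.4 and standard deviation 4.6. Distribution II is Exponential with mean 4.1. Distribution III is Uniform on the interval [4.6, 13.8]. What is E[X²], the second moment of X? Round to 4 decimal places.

For each component E[X²] = Var + (mean)², giving I: 75.92; II: 33.62; III: 91.6933.
Overall E[X²] = 0.23·75.92 + 0.31·33.62 + 0.46·91.6933 = 70.0627.

70.0627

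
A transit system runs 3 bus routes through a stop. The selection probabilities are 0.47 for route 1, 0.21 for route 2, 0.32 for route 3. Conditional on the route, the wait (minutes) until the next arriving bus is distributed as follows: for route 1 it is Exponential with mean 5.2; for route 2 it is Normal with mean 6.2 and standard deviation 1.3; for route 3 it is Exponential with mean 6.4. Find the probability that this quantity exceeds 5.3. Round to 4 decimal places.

Conditional on each route, P(X > 5.3): 1: 0.360872; 2: 0.755628; 3: 0.436868.
By total probability, P(X > 5.3) = 0.47·0.360872 + 0.21·0.755628 + 0.32·0.436868 = 0.46809.

0.4681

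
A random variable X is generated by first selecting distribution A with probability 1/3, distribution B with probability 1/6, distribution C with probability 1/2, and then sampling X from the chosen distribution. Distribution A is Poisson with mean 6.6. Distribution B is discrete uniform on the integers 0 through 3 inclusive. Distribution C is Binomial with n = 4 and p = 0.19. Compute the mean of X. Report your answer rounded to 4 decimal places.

Component means — A: 6.6; B: 1.5; C: 0.76.
E[X] = 0.333333·6.6 + 0.166667·1.5 + 0.5·0.76 = 2.83.

2.8300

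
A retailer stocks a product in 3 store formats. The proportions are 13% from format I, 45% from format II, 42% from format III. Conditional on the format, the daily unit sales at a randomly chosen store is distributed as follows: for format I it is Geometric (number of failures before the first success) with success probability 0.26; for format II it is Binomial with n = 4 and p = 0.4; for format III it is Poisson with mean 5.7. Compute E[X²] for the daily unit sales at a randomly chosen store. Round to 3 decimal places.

For each component E[X²] = Var + (mean)², giving I: 19.0473; II: 3.52; III: 38.19.
Overall E[X²] = 0.13·19.0473 + 0.45·3.52 + 0.42·38.19 = 20.1.

20.100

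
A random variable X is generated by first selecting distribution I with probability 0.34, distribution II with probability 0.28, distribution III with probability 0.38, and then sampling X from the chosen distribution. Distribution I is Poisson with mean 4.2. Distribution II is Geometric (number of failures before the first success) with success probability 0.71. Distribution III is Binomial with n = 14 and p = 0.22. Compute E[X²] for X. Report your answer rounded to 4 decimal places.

For each component E[X²] = Var + (mean)², giving I: 21.84; II: 0.742115; III: 11.8888.
Overall E[X²] = 0.34·21.84 + 0.28·0.742115 + 0.38·11.8888 = 12.1511.

12.1511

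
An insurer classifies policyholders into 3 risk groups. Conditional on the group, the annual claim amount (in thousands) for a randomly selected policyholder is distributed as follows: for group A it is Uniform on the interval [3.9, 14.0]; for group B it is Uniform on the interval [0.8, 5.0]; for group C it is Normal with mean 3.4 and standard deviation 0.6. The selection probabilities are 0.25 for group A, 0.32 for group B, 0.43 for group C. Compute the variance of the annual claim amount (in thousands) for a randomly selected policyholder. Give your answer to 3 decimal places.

9.024

Per component, A: μ=8.95, E[X²]=88.6033; B: μ=2.9, E[X²]=9.88; C: μ=3.4, E[X²]=11.92.
E[X] = 0.25·8.95 + 0.32·2.9 + 0.43·3.4 = 4.6275.
E[X²] = 0.25·88.6033 + 0.32·9.88 + 0.43·11.92 = 30.438.
Var(X) = E[X²] − (E[X])² = 30.438 − 21.4138 = 9.02428.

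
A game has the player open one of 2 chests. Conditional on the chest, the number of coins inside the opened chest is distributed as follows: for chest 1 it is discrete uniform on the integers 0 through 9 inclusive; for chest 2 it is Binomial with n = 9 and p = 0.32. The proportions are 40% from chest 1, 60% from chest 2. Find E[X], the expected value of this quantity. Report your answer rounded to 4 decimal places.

Component means — 1: 4.5; 2: 2.88.
E[X] = 0.4·4.5 + 0.6·2.88 = 3.528.

3.5280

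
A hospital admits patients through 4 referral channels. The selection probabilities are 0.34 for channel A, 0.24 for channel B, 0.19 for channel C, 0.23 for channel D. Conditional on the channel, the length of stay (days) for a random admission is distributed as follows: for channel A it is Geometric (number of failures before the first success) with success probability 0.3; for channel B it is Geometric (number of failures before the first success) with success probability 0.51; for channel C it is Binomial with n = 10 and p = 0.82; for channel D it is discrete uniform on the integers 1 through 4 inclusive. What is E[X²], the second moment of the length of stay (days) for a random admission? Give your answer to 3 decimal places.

For each component E[X²] = Var + (mean)², giving A: 13.2222; B: 2.807; C: 68.716; D: 7.5.
Overall E[X²] = 0.34·13.2222 + 0.24·2.807 + 0.19·68.716 + 0.23·7.5 = 19.9503.

19.950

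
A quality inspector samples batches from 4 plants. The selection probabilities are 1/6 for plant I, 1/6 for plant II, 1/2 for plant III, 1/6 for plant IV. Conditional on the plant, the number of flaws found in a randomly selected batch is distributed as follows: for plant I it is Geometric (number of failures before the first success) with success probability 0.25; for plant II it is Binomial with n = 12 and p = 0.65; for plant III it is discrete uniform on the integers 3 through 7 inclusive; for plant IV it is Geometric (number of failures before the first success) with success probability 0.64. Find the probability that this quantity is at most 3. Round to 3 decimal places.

Conditional on each plant, P(X ≤ 3): I: 0.683594; II: 0.00560975; III: 0.2; IV: 0.983204.
By total probability, P(X ≤ 3) = 0.166667·0.683594 + 0.166667·0.00560975 + 0.5·0.2 + 0.166667·0.983204 = 0.378735.

0.379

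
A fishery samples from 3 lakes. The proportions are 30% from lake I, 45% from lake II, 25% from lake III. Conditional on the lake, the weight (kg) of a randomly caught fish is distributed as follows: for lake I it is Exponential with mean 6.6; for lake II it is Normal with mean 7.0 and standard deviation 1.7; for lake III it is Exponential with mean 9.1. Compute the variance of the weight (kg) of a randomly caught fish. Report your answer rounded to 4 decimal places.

Per component, I: μ=6.6, E[X²]=87.12; II: μ=7, E[X²]=51.89; III: μ=9.1, E[X²]=165.62.
E[X] = 0.3·6.6 + 0.45·7 + 0.25·9.1 = 7.405.
E[X²] = 0.3·87.12 + 0.45·51.89 + 0.25·165.62 = 90.8915.
Var(X) = E[X²] − (E[X])² = 90.8915 − 54.834 = 36.0575.

36.0575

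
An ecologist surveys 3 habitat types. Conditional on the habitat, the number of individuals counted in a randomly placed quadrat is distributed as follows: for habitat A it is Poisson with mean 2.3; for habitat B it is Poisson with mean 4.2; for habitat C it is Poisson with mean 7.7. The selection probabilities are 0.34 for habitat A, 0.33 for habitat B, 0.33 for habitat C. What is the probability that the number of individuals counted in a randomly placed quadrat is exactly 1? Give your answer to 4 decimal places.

Conditional on each habitat, P(X = 1): A: 0.230595; B: 0.0629814; C: 0.00348677.
By total probability, P(X = 1) = 0.34·0.230595 + 0.33·0.0629814 + 0.33·0.00348677 = 0.100337.

0.1003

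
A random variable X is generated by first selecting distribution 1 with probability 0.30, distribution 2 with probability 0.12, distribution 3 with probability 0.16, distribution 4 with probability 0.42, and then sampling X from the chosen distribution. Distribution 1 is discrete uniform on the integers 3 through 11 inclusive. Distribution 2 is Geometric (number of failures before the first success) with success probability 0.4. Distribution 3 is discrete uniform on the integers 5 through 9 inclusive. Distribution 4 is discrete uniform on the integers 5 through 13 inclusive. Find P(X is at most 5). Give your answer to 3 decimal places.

0.293

Conditional on each component, P(X ≤ 5): 1: 0.333333; 2: 0.953344; 3: 0.2; 4: 0.111111.
By total probability, P(X ≤ 5) = 0.3·0.333333 + 0.12·0.953344 + 0.16·0.2 + 0.42·0.111111 = 0.293068.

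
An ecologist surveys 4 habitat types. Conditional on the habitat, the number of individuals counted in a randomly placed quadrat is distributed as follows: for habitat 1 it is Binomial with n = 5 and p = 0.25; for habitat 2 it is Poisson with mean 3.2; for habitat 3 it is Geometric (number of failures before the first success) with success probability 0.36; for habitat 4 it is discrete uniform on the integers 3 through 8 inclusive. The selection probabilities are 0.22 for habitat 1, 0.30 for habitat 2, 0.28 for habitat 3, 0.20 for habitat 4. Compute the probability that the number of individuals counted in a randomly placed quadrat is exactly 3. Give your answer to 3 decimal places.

Conditional on each habitat, P(X = 3): 1: 0.0878906; 2: 0.222616; 3: 0.0943718; 4: 0.166667.
By total probability, P(X = 3) = 0.22·0.0878906 + 0.3·0.222616 + 0.28·0.0943718 + 0.2·0.166667 = 0.145878.

0.146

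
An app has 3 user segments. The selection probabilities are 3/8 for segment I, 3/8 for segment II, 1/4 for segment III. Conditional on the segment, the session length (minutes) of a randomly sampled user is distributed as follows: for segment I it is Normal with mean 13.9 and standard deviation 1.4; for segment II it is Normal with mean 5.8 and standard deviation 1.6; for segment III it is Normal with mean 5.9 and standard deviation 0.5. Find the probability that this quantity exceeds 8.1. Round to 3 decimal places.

Conditional on each segment, P(X > 8.1): I: 0.999983; II: 0.075288; III: 5.41254e-06.
By total probability, P(X > 8.1) = 0.375·0.999983 + 0.375·0.075288 + 0.25·5.41254e-06 = 0.403228.

0.403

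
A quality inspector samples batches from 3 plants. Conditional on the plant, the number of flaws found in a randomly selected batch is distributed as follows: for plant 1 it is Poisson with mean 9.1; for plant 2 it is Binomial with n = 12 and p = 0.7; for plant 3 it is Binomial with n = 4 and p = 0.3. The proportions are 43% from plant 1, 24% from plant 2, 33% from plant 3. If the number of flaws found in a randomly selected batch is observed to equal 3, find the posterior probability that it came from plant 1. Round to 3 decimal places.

Likelihoods P(X=3 | ·): 1: 0.0140247; 2: 0.00148528; 3: 0.0756.
Posterior ∝ prior × likelihood. Numerator for 1: 0.43·0.0140247 = 0.00603061.
Normalizing constant: 0.43·0.0140247 + 0.24·0.00148528 + 0.33·0.0756 = 0.0313351.
P(1 | observation) = 0.00603061 / 0.0313351 = 0.192456.

0.192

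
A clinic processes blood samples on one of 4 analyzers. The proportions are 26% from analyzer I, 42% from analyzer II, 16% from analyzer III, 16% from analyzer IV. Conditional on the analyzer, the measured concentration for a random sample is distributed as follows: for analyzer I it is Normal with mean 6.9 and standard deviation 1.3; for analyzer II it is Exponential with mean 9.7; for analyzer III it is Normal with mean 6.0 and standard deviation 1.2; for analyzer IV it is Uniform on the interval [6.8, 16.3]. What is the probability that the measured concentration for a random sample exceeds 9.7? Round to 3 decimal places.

0.270

Conditional on each analyzer, P(X > 9.7): I: 0.0156261; II: 0.367879; III: 0.00102348; IV: 0.694737.
By total probability, P(X > 9.7) = 0.26·0.0156261 + 0.42·0.367879 + 0.16·0.00102348 + 0.16·0.694737 = 0.269894.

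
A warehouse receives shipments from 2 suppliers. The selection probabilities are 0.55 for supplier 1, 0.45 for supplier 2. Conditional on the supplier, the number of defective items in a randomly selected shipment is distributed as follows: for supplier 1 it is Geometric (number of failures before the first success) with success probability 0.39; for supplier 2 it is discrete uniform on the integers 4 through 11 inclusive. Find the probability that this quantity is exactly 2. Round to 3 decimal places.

Conditional on each supplier, P(X = 2): 1: 0.145119; 2: 0.
By total probability, P(X = 2) = 0.55·0.145119 + 0.45·0 = 0.0798155.

0.080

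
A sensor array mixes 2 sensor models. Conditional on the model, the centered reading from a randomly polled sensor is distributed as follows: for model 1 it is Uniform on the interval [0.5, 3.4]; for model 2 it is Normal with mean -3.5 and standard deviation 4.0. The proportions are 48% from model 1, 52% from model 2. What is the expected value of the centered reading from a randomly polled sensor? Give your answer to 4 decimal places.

Component means — 1: 1.95; 2: -3.5.
E[X] = 0.48·1.95 + 0.52·-3.5 = -0.884.

-0.8840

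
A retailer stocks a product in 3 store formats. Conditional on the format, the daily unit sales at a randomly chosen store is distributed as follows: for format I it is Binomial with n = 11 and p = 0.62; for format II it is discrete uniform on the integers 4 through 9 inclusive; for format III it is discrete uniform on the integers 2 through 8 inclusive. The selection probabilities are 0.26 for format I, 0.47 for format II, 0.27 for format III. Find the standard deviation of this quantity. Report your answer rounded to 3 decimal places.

Per component, I: μ=6.82, E[X²]=49.104; II: μ=6.5, E[X²]=45.1667; III: μ=5, E[X²]=29.
E[X] = 0.26·6.82 + 0.47·6.5 + 0.27·5 = 6.1782.
E[X²] = 0.26·49.104 + 0.47·45.1667 + 0.27·29 = 41.8254.
Var(X) = E[X²] − (E[X])² = 41.8254 − 38.1702 = 3.65522.
SD(X) = √3.65522 = 1.91186.

1.912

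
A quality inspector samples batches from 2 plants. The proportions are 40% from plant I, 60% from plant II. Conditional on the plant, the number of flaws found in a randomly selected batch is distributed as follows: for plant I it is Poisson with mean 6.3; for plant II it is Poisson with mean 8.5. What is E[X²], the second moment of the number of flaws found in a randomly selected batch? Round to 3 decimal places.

66.846

For each component E[X²] = Var + (mean)², giving I: 45.99; II: 80.75.
Overall E[X²] = 0.4·45.99 + 0.6·80.75 = 66.846.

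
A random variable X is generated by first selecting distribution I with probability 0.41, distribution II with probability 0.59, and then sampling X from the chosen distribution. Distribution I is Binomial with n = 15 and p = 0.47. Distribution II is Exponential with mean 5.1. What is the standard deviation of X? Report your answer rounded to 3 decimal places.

4.219

Per component, I: μ=7.05, E[X²]=53.439; II: μ=5.1, E[X²]=52.02.
E[X] = 0.41·7.05 + 0.59·5.1 = 5.8995.
E[X²] = 0.41·53.439 + 0.59·52.02 = 52.6018.
Var(X) = E[X²] − (E[X])² = 52.6018 − 34.8041 = 17.7977.
SD(X) = √17.7977 = 4.21873.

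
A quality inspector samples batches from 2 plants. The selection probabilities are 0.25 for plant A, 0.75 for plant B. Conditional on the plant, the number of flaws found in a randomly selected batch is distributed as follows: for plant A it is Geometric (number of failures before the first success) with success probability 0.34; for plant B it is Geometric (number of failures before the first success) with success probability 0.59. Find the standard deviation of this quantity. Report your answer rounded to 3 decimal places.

1.613

Per component, A: μ=1.94118, E[X²]=9.47751; B: μ=0.694915, E[X²]=1.66073.
E[X] = 0.25·1.94118 + 0.75·0.694915 = 1.00648.
E[X²] = 0.25·9.47751 + 0.75·1.66073 = 3.61492.
Var(X) = E[X²] − (E[X])² = 3.61492 − 1.013 = 2.60192.
SD(X) = √2.60192 = 1.61305.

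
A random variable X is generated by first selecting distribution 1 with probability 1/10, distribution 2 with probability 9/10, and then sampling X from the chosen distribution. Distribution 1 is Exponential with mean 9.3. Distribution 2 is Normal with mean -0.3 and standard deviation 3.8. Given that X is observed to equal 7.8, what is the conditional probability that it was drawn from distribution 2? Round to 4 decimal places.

0.6770

Likelihoods f(7.8 | ·): 1: 0.0464804; 2: 0.0108265.
Posterior ∝ prior × likelihood. Numerator for 2: 0.9·0.0108265 = 0.00974389.
Normalizing constant: 0.1·0.0464804 + 0.9·0.0108265 = 0.0143919.
P(2 | observation) = 0.00974389 / 0.0143919 = 0.677038.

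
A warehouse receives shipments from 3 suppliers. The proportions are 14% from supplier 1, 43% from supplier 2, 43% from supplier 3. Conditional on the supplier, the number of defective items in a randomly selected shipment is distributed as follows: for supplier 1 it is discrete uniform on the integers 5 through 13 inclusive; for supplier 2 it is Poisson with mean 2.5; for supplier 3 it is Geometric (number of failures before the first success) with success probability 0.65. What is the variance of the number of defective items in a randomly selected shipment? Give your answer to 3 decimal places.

Per component, 1: μ=9, E[X²]=87.6667; 2: μ=2.5, E[X²]=8.75; 3: μ=0.538462, E[X²]=1.11834.
E[X] = 0.14·9 + 0.43·2.5 + 0.43·0.538462 = 2.56654.
E[X²] = 0.14·87.6667 + 0.43·8.75 + 0.43·1.11834 = 16.5167.
Var(X) = E[X²] − (E[X])² = 16.5167 − 6.58712 = 9.9296.

9.930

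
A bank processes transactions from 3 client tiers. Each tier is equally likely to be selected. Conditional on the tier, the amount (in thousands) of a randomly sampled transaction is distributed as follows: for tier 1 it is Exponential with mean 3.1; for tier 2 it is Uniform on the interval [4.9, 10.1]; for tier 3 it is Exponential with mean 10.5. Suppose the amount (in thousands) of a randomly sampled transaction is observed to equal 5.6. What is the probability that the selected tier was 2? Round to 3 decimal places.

0.639

Likelihoods f(5.6 | ·): 1: 0.0529793; 2: 0.192308; 3: 0.0558711.
Posterior ∝ prior × likelihood. Numerator for 2: 0.333333·0.192308 = 0.0641026.
Normalizing constant: 0.333333·0.0529793 + 0.333333·0.192308 + 0.333333·0.0558711 = 0.100386.
P(2 | observation) = 0.0641026 / 0.100386 = 0.638561.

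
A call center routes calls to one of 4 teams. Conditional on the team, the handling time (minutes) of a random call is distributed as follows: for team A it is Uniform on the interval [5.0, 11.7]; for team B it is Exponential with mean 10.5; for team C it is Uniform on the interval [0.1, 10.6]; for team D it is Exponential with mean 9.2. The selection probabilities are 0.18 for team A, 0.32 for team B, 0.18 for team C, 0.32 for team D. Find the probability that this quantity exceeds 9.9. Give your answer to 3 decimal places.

0.294

Conditional on each team, P(X > 9.9): A: 0.268657; B: 0.389513; C: 0.0666667; D: 0.340927.
By total probability, P(X > 9.9) = 0.18·0.268657 + 0.32·0.389513 + 0.18·0.0666667 + 0.32·0.340927 = 0.294099.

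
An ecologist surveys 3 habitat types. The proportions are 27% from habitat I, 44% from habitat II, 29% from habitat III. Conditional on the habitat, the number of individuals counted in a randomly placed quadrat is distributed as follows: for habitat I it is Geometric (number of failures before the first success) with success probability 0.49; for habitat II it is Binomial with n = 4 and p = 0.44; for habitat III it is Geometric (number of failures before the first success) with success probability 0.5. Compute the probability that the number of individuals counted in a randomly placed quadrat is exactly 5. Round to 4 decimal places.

0.0091

Conditional on each habitat, P(X = 5): I: 0.0169062; II: 0; III: 0.015625.
By total probability, P(X = 5) = 0.27·0.0169062 + 0.44·0 + 0.29·0.015625 = 0.00909593.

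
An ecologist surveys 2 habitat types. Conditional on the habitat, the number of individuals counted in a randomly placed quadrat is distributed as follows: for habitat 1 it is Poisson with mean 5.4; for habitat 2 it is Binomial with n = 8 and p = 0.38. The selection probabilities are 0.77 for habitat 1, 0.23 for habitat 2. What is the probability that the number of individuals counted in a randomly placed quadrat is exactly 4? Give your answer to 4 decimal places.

Conditional on each habitat, P(X = 4): 1: 0.16002; 2: 0.215675.
By total probability, P(X = 4) = 0.77·0.16002 + 0.23·0.215675 = 0.17282.

0.1728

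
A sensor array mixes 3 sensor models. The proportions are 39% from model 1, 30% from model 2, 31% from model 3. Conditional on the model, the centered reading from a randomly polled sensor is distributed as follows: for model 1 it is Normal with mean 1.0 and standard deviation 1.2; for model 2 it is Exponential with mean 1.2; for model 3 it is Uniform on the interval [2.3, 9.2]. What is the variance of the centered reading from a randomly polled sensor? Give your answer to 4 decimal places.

Per component, 1: μ=1, E[X²]=2.44; 2: μ=1.2, E[X²]=2.88; 3: μ=5.75, E[X²]=37.03.
E[X] = 0.39·1 + 0.3·1.2 + 0.31·5.75 = 2.5325.
E[X²] = 0.39·2.44 + 0.3·2.88 + 0.31·37.03 = 13.2949.
Var(X) = E[X²] − (E[X])² = 13.2949 − 6.41356 = 6.88134.

6.8813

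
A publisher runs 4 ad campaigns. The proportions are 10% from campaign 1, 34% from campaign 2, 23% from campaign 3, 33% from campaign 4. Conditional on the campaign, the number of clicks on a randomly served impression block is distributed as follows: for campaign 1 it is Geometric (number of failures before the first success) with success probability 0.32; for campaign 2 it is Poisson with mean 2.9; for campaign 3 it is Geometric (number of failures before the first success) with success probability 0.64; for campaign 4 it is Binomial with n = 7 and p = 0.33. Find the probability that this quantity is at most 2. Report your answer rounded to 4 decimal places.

0.6303

Conditional on each campaign, P(X ≤ 2): 1: 0.685568; 2: 0.445963; 3: 0.953344; 4: 0.578326.
By total probability, P(X ≤ 2) = 0.1·0.685568 + 0.34·0.445963 + 0.23·0.953344 + 0.33·0.578326 = 0.630301.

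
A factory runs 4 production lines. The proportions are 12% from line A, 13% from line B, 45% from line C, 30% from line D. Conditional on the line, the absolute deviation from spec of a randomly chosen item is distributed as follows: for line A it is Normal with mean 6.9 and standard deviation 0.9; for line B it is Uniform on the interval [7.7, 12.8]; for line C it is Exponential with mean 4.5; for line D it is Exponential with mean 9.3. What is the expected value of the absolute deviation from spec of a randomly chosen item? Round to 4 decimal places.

Component means — A: 6.9; B: 10.25; C: 4.5; D: 9.3.
E[X] = 0.12·6.9 + 0.13·10.25 + 0.45·4.5 + 0.3·9.3 = 6.9755.

6.9755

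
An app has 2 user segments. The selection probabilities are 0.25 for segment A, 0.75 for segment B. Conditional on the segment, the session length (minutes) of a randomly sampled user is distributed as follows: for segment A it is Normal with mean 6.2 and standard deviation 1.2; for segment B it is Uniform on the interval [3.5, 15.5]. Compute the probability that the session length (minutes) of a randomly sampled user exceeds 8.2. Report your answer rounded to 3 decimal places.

Conditional on each segment, P(X > 8.2): A: 0.0477904; B: 0.608333.
By total probability, P(X > 8.2) = 0.25·0.0477904 + 0.75·0.608333 = 0.468198.

0.468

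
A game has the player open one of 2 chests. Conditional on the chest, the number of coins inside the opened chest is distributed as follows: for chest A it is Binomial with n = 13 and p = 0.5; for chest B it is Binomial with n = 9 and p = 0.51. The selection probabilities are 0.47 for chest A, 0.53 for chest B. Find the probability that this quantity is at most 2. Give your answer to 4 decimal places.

Conditional on each chest, P(X ≤ 2): A: 0.0112305; B: 0.0803884.
By total probability, P(X ≤ 2) = 0.47·0.0112305 + 0.53·0.0803884 = 0.0478842.

0.0479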